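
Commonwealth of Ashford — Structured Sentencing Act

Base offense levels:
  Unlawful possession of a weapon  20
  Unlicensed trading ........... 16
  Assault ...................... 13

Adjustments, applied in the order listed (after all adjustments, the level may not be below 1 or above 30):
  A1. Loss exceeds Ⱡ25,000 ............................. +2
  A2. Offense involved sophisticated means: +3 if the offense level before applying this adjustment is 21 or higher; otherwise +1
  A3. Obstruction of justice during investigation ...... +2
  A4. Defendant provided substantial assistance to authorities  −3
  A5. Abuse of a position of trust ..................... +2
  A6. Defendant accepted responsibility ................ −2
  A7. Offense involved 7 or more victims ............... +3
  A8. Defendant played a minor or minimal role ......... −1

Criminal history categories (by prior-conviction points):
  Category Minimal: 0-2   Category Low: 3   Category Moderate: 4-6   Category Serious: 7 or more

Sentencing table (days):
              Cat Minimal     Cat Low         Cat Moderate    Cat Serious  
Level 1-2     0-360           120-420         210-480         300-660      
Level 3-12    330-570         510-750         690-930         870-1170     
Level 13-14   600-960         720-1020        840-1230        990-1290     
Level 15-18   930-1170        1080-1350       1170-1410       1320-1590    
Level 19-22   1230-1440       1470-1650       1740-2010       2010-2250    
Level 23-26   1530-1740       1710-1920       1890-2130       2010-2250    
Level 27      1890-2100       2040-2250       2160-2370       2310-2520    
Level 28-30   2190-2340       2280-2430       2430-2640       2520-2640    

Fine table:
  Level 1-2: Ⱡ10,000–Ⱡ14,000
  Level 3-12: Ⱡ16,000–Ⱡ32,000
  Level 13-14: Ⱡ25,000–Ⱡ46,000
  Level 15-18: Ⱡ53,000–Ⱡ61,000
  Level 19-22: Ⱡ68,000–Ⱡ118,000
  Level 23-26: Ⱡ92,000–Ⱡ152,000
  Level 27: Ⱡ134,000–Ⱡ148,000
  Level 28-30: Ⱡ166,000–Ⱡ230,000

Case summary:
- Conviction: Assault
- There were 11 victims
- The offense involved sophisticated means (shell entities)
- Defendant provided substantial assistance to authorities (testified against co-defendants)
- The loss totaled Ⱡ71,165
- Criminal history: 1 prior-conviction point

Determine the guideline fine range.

Ⱡ53,000–Ⱡ61,000

Base offense level for assault: 13.
A1 applies: 13 + 2 = 15.
A2 applies (level before this adjustment is 15 < 21, so +1): 15 + 1 = 16.
A3 does not apply.
A4 applies: 16 − 3 = 13.
A6 does not apply.
A7 applies: 13 + 3 = 16.
A8 does not apply.
Final offense level: 16.
Level 16 falls in the 15-18 band.
Fine table: Level 15-18 → Ⱡ53,000–Ⱡ61,000.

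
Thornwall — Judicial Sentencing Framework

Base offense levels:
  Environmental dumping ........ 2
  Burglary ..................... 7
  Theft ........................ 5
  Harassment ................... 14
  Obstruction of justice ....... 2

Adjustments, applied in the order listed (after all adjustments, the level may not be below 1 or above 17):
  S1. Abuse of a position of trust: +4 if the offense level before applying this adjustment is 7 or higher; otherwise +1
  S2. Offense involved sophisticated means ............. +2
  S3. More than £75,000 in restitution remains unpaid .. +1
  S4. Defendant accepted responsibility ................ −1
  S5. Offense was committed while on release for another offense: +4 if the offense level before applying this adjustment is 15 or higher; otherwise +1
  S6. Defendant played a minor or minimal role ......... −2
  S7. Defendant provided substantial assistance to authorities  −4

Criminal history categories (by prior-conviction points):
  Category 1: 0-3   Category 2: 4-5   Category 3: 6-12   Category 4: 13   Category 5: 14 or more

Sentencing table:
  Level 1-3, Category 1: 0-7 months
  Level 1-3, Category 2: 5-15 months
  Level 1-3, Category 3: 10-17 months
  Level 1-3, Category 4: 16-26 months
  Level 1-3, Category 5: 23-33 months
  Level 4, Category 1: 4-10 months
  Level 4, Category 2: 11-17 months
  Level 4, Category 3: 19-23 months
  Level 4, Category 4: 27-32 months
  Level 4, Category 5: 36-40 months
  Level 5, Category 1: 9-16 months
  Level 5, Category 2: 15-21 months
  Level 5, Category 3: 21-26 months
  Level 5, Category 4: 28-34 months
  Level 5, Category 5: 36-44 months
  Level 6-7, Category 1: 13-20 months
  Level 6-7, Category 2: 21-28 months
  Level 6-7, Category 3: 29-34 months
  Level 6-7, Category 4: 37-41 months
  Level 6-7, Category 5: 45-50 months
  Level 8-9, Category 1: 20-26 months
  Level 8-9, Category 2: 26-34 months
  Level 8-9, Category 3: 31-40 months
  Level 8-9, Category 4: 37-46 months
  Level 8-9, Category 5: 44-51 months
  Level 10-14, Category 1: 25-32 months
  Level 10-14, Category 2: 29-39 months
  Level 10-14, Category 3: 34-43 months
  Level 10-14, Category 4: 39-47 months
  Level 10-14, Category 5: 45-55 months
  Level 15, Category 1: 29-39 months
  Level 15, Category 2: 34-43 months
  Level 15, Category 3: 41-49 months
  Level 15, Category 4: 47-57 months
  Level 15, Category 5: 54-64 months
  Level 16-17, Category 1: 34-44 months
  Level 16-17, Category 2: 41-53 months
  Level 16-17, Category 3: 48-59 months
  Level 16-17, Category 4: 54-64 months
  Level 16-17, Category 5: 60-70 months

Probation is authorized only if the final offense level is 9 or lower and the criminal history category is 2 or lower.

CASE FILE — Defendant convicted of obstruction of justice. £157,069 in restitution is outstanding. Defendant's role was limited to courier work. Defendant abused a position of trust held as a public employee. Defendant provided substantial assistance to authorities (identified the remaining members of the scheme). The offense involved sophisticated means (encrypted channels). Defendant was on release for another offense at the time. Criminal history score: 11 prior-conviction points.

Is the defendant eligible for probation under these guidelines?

Base offense level for obstruction of justice: 2.
S1 applies (level before this adjustment is 2 < 7, so +1): 2 + 1 = 3.
S2 applies: 3 + 2 = 5.
S3 applies: 5 + 1 = 6.
S5 applies (level before this adjustment is 6 < 15, so +1): 6 + 1 = 7.
S6 applies: 7 − 2 = 5.
S7 applies: 5 − 4 = 1.
Final offense level: 1.
Criminal history: 11 prior points → Category 3 (6-12).
Level 1 falls in the 1-3 band.
Grid: Level 1-3 × Category 3 = 10-17 months.
Probation check: level 1 ≤ 9 and category 3 > 2 → not eligible.

No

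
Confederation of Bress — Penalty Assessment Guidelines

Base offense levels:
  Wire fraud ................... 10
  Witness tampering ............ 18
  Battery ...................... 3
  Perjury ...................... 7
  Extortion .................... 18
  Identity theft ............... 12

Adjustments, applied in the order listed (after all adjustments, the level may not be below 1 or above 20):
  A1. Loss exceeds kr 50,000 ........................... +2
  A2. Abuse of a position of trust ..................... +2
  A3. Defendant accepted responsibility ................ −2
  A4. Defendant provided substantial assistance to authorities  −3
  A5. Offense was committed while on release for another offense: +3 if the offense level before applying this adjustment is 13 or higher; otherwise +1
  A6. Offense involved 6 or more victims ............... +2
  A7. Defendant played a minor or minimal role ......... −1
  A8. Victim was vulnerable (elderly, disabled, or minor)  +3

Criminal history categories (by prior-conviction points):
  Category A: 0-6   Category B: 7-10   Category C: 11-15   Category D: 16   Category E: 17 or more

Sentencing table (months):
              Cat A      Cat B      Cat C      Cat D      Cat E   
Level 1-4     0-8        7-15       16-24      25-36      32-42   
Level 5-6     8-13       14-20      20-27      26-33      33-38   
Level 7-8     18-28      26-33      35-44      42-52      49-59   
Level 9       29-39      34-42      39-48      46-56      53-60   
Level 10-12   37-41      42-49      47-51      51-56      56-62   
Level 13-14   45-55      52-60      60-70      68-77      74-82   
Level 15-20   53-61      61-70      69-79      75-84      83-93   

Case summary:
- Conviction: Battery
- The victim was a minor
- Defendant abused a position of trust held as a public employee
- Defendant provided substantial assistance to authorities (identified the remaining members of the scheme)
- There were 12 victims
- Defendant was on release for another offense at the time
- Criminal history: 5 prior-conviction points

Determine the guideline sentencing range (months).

18-28 months

Base offense level for battery: 3.
A2 applies: 3 + 2 = 5.
A3 does not apply.
A4 applies: 5 − 3 = 2.
A5 applies (level before this adjustment is 2 < 13, so +1): 2 + 1 = 3.
A6 applies: 3 + 2 = 5.
A8 applies: 5 + 3 = 8.
Final offense level: 8.
Criminal history: 5 prior points → Category A (0-6).
Level 8 falls in the 7-8 band.
Grid: Level 7-8 × Category A = 18-28 months.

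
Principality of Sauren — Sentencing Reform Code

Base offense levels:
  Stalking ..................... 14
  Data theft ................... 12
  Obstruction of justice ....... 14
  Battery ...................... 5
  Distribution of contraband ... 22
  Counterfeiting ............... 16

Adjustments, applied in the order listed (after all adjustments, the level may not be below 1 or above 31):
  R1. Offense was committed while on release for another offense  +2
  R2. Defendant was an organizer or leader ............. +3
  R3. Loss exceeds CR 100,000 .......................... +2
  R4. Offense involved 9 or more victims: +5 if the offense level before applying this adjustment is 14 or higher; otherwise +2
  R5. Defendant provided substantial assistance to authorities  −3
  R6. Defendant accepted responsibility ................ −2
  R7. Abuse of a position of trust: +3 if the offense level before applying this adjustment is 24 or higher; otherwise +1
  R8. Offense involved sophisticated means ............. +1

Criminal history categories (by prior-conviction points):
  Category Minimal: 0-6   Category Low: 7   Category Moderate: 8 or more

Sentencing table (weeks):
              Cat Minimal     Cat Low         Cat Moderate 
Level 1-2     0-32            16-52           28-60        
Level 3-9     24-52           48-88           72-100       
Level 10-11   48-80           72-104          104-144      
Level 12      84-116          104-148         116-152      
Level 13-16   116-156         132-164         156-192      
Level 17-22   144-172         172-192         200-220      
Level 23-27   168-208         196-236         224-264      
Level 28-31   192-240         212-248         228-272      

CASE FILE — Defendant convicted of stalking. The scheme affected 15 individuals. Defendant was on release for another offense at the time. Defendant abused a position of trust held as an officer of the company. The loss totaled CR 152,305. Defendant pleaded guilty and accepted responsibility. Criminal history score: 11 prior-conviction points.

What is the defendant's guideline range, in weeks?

Base offense level for stalking: 14.
R1 applies: 14 + 2 = 16.
R3 applies: 16 + 2 = 18.
R4 applies (level before this adjustment is 18 ≥ 14, so +5): 18 + 5 = 23.
R5 does not apply.
R6 applies: 23 − 2 = 21.
R7 applies (level before this adjustment is 21 < 24, so +1): 21 + 1 = 22.
R8 does not apply.
Final offense level: 22.
Criminal history: 11 prior points → Category Moderate (8+).
Level 22 falls in the 17-22 band.
Grid: Level 17-22 × Category Moderate = 200-220 weeks.

200-220 weeks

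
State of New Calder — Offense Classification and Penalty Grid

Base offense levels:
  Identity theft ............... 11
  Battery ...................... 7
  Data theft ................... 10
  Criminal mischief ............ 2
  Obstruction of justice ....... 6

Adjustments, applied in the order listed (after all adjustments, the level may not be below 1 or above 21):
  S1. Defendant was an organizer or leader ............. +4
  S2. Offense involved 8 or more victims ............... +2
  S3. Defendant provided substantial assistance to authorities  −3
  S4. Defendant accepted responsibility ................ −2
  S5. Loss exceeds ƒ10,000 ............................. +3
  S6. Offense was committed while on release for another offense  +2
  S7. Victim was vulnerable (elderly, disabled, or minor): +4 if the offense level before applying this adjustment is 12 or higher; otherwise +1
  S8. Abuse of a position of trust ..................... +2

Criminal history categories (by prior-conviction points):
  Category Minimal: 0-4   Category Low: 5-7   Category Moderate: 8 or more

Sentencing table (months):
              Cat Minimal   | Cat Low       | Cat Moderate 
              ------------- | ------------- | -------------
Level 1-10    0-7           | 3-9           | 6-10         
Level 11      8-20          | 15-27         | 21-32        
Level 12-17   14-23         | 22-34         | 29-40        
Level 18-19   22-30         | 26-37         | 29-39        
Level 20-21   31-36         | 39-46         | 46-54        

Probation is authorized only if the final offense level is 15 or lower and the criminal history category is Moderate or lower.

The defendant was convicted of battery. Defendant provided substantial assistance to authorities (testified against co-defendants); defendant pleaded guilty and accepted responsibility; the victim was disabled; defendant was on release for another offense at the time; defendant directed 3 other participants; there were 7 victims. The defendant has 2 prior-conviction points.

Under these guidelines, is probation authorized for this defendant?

Base offense level for battery: 7.
S1 applies: 7 + 4 = 11.
S3 applies: 11 − 3 = 8.
S4 applies: 8 − 2 = 6.
S5 does not apply.
S6 applies: 6 + 2 = 8.
S7 applies (level before this adjustment is 8 < 12, so +1): 8 + 1 = 9.
Final offense level: 9.
Criminal history: 2 prior points → Category Minimal (0-4).
Level 9 falls in the 1-10 band.
Grid: Level 1-10 × Category Minimal = 0-7 months.
Probation check: level 9 ≤ 15 and category Minimal ≤ Moderate → eligible.

Yes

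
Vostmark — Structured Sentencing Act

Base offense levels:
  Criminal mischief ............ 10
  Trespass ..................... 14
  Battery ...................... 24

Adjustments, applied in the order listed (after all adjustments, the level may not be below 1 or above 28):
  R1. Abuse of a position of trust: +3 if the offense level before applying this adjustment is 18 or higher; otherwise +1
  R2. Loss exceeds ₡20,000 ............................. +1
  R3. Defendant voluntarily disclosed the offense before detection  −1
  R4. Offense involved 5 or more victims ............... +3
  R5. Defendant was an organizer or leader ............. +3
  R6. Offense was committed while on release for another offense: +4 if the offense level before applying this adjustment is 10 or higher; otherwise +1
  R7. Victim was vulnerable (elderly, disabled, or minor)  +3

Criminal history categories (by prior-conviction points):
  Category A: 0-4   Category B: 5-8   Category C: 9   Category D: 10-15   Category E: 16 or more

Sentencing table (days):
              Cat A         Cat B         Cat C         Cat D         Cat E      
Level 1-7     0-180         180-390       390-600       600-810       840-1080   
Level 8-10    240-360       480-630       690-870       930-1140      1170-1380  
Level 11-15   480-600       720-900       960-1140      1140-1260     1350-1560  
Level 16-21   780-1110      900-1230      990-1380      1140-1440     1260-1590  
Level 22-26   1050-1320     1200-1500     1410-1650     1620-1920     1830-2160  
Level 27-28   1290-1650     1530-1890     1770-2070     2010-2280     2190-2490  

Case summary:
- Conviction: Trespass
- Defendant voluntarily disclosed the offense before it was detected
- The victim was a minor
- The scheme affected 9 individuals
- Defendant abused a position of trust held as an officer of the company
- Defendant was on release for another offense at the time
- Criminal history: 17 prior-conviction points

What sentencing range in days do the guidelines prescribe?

Base offense level for trespass: 14.
R1 applies (level before this adjustment is 14 < 18, so +1): 14 + 1 = 15.
R2 does not apply.
R3 applies: 15 − 1 = 14.
R4 applies: 14 + 3 = 17.
R5 does not apply.
R6 applies (level before this adjustment is 17 ≥ 10, so +4): 17 + 4 = 21.
R7 applies: 21 + 3 = 24.
Final offense level: 24.
Criminal history: 17 prior points → Category E (16+).
Level 24 falls in the 22-26 band.
Grid: Level 22-26 × Category E = 1830-2160 days.

1830-2160 days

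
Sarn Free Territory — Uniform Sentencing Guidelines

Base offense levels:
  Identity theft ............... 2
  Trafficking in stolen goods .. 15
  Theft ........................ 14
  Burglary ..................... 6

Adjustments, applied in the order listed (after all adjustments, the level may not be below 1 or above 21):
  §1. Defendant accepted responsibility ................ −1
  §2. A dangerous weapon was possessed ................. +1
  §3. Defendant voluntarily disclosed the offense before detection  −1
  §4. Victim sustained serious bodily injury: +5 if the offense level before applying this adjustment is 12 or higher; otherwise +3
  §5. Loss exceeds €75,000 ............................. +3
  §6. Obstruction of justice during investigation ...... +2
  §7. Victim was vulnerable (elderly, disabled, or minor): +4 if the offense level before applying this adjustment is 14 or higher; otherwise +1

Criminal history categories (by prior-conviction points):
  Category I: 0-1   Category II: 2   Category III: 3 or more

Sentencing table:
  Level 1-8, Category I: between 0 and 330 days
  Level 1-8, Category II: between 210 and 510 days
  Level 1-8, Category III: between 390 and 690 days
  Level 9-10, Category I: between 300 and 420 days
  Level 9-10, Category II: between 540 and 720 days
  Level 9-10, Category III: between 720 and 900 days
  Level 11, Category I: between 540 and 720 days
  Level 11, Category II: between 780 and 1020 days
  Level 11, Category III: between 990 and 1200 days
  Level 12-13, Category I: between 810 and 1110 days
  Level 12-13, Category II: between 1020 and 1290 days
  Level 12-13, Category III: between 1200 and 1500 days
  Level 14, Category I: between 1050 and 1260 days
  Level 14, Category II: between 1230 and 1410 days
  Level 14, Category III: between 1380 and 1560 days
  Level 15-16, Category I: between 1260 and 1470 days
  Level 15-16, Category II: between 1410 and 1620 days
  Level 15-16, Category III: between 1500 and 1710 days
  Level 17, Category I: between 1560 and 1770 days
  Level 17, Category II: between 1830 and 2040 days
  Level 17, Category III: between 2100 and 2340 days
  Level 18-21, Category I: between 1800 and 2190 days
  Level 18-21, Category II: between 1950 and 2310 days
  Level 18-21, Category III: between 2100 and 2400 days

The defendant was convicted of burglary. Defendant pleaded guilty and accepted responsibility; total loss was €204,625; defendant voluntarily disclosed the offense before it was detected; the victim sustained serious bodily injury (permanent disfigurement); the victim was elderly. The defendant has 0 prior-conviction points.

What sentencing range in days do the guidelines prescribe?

Base offense level for burglary: 6.
§1 applies: 6 − 1 = 5.
§2 does not apply.
§3 applies: 5 − 1 = 4.
§4 applies (level before this adjustment is 4 < 12, so +3): 4 + 3 = 7.
§5 applies: 7 + 3 = 10.
§6 does not apply.
§7 applies (level before this adjustment is 10 < 14, so +1): 10 + 1 = 11.
Final offense level: 11.
Criminal history: 0 prior points → Category I (0-1).
Level 11 falls in the 11 band.
Grid: Level 11 × Category I = 540-720 days.

540-720 days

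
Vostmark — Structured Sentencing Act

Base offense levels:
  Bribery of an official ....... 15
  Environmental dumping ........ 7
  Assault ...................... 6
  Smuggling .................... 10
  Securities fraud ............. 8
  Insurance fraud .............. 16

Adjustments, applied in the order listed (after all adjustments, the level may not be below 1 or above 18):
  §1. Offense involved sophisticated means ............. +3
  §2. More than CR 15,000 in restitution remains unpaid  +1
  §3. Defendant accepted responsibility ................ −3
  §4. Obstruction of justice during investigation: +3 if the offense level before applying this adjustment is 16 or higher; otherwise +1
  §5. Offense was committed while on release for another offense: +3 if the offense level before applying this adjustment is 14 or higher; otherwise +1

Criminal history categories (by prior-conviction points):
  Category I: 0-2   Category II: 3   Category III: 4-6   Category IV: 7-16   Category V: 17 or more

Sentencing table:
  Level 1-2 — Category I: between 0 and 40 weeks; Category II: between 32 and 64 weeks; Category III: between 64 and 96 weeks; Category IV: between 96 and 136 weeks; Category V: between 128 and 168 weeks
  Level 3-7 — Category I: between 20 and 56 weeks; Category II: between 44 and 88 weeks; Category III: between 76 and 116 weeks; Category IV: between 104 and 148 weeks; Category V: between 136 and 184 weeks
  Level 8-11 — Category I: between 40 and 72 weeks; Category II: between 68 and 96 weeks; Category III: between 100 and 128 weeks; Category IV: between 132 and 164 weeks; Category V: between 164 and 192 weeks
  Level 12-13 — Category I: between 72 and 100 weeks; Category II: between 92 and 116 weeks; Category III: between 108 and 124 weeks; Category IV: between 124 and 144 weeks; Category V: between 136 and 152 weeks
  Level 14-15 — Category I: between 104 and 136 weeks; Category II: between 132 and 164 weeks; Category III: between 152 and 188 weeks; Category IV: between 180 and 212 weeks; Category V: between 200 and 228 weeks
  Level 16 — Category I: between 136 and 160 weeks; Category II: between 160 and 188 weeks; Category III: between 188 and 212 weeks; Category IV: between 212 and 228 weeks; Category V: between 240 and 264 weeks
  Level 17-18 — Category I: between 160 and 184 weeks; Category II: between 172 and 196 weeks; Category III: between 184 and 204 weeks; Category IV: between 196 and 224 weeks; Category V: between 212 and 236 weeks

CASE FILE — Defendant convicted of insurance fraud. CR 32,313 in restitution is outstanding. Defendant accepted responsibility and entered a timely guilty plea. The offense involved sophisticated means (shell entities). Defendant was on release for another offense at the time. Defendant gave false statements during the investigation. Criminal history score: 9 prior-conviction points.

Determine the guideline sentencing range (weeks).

Base offense level for insurance fraud: 16.
§1 applies: 16 + 3 = 19.
§2 applies: 19 + 1 = 20.
§3 applies: 20 − 3 = 17.
§4 applies (level before this adjustment is 17 ≥ 16, so +3): 17 + 3 = 20.
§5 applies (level before this adjustment is 20 ≥ 14, so +3): 20 + 3 = 23.
Level 23 exceeds the maximum of 18; capped at 18.
Final offense level: 18.
Criminal history: 9 prior points → Category IV (7-16).
Level 18 falls in the 17-18 band.
Grid: Level 17-18 × Category IV = 196-224 weeks.

196-224 weeks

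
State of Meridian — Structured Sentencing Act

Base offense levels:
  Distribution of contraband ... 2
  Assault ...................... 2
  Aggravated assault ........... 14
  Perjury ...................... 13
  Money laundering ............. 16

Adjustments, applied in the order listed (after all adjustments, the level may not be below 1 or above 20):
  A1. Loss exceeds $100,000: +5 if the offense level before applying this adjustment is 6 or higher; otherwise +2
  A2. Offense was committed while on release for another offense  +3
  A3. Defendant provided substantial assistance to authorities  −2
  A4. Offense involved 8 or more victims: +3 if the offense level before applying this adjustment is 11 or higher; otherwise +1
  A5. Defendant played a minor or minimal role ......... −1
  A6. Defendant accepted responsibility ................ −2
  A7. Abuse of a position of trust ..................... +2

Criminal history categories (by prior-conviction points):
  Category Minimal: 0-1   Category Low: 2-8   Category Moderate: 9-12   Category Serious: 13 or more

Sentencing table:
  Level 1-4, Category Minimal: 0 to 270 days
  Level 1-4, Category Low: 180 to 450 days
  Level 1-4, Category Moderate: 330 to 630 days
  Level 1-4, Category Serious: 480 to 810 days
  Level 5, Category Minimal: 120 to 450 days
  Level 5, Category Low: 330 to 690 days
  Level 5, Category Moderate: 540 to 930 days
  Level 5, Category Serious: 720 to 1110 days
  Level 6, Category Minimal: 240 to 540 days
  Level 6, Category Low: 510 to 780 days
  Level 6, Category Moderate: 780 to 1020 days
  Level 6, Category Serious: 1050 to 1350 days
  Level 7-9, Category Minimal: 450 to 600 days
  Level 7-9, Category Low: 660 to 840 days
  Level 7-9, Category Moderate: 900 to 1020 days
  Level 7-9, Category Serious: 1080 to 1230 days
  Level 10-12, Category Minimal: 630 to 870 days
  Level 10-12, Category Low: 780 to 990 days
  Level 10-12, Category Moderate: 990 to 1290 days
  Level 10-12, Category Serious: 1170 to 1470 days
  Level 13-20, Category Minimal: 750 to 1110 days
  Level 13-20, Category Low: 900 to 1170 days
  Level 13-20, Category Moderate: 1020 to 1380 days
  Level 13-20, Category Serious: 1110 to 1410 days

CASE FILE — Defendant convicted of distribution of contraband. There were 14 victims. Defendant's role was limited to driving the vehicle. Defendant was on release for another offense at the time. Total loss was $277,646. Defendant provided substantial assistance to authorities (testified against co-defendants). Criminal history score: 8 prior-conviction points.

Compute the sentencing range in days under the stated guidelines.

330-690 days

Base offense level for distribution of contraband: 2.
A1 applies (level before this adjustment is 2 < 6, so +2): 2 + 2 = 4.
A2 applies: 4 + 3 = 7.
A3 applies: 7 − 2 = 5.
A4 applies (level before this adjustment is 5 < 11, so +1): 5 + 1 = 6.
A5 applies: 6 − 1 = 5.
Final offense level: 5.
Criminal history: 8 prior points → Category Low (2-8).
Level 5 falls in the 5 band.
Grid: Level 5 × Category Low = 330-690 days.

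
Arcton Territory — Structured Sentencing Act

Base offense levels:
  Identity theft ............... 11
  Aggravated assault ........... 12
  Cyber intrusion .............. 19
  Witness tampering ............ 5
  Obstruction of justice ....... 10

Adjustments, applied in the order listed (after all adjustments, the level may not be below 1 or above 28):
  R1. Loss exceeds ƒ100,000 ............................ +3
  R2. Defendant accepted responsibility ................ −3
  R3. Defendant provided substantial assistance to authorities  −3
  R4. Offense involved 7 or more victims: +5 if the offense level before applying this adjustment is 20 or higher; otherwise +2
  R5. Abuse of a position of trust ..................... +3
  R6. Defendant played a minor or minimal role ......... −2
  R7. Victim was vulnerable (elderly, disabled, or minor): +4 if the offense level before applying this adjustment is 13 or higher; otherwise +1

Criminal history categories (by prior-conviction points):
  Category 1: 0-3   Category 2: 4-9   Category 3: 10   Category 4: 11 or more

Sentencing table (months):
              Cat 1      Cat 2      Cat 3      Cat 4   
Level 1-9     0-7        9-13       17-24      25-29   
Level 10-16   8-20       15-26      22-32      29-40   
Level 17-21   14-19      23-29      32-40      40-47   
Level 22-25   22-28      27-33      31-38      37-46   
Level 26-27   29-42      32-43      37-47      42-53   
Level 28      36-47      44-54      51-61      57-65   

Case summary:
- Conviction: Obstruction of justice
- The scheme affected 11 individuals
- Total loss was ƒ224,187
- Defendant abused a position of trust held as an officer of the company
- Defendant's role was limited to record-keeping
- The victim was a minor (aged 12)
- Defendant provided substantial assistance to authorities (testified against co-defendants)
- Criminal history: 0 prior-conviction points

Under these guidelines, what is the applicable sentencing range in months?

Base offense level for obstruction of justice: 10.
R1 applies: 10 + 3 = 13.
R3 applies: 13 − 3 = 10.
R4 applies (level before this adjustment is 10 < 20, so +2): 10 + 2 = 12.
R5 applies: 12 + 3 = 15.
R6 applies: 15 − 2 = 13.
R7 applies (level before this adjustment is 13 ≥ 13, so +4): 13 + 4 = 17.
Final offense level: 17.
Criminal history: 0 prior points → Category 1 (0-3).
Level 17 falls in the 17-21 band.
Grid: Level 17-21 × Category 1 = 14-19 months.

14-19 months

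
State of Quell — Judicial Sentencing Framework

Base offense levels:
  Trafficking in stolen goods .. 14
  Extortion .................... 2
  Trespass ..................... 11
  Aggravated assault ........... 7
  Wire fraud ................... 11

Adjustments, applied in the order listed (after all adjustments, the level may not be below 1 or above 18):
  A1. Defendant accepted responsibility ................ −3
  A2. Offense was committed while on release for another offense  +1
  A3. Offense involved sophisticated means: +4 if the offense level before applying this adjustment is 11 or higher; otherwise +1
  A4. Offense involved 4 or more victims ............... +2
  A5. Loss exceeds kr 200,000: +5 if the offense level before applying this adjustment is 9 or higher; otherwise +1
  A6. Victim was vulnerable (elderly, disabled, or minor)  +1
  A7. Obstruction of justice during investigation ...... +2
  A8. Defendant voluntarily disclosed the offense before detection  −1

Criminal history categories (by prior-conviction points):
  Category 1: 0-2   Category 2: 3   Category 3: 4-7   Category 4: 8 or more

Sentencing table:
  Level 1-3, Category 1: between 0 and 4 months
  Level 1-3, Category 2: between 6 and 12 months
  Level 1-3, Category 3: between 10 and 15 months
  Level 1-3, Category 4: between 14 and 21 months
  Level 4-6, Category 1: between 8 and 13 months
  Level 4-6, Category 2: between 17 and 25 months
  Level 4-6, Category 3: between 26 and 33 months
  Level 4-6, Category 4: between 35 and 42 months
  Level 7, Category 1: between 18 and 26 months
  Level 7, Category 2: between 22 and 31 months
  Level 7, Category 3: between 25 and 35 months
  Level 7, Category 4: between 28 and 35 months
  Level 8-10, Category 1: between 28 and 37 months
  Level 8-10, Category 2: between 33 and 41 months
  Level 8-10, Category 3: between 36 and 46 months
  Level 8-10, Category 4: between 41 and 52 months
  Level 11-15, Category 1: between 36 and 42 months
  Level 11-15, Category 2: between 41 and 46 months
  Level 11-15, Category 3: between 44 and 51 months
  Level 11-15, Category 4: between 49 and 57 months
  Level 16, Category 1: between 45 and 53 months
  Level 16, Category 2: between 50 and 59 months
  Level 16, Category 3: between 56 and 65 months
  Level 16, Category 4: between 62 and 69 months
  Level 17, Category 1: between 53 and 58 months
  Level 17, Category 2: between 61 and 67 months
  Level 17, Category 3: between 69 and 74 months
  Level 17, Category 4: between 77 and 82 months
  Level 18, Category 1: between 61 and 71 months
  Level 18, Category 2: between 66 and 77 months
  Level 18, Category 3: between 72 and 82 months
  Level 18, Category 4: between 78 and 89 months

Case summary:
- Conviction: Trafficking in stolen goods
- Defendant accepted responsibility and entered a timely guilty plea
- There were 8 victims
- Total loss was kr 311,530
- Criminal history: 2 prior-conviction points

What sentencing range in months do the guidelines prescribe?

61-71 months

Base offense level for trafficking in stolen goods: 14.
A1 applies: 14 − 3 = 11.
A2 does not apply.
A4 applies: 11 + 2 = 13.
A5 applies (level before this adjustment is 13 ≥ 9, so +5): 13 + 5 = 18.
A6 does not apply.
A7 does not apply.
A8 does not apply.
Final offense level: 18.
Criminal history: 2 prior points → Category 1 (0-2).
Level 18 falls in the 18 band.
Grid: Level 18 × Category 1 = 61-71 months.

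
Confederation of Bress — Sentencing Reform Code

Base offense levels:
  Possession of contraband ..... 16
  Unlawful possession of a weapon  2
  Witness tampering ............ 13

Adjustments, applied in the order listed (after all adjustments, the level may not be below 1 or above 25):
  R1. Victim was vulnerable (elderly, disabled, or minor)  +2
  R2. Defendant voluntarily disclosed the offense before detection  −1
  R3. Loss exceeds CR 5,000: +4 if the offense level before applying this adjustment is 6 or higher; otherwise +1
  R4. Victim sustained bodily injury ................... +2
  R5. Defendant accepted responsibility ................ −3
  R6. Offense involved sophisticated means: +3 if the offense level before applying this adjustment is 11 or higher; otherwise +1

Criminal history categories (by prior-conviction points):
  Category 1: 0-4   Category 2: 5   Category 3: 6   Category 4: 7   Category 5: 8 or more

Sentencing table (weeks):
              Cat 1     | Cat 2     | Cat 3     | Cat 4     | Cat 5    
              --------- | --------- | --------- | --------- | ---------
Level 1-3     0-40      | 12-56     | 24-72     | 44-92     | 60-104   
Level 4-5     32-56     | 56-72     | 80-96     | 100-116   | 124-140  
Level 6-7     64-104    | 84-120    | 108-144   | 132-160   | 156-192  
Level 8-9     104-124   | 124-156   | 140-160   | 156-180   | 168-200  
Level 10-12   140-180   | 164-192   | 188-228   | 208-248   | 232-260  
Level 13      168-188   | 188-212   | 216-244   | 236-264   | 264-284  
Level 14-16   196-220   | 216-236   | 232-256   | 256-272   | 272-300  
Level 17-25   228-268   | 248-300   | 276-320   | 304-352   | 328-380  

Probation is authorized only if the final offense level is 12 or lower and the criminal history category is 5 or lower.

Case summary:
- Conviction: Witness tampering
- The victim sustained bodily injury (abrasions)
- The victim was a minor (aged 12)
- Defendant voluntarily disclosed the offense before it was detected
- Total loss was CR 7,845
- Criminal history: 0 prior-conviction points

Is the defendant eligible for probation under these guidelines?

Base offense level for witness tampering: 13.
R1 applies: 13 + 2 = 15.
R2 applies: 15 − 1 = 14.
R3 applies (level before this adjustment is 14 ≥ 6, so +4): 14 + 4 = 18.
R4 applies: 18 + 2 = 20.
Final offense level: 20.
Criminal history: 0 prior points → Category 1 (0-4).
Level 20 falls in the 17-25 band.
Grid: Level 17-25 × Category 1 = 228-268 weeks.
Probation check: level 20 > 12 and category 1 ≤ 5 → not eligible.

No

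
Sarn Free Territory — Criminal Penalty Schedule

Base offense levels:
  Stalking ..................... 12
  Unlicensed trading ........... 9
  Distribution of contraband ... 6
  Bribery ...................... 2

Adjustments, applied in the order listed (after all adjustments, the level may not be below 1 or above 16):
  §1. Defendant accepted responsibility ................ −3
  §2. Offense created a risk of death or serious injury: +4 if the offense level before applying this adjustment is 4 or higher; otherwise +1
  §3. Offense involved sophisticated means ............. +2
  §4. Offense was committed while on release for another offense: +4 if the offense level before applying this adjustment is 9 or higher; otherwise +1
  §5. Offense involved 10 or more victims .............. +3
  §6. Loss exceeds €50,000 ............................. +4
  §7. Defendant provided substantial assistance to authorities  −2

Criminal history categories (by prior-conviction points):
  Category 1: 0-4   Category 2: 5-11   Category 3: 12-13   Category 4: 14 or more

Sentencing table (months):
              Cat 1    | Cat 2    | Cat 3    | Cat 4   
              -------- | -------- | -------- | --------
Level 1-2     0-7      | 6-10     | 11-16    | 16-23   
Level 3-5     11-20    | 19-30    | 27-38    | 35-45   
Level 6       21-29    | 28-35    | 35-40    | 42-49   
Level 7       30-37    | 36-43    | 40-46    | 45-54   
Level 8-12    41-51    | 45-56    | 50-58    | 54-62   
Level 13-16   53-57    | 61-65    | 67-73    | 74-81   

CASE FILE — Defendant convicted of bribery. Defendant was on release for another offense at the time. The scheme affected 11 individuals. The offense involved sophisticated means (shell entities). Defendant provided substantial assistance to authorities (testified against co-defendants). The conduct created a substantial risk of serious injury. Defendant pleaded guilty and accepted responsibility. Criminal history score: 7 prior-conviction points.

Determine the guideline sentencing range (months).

19-30 months

Base offense level for bribery: 2.
§1 applies: 2 − 3 = -1.
§2 applies (level before this adjustment is -1 < 4, so +1): -1 + 1 = 0.
§3 applies: 0 + 2 = 2.
§4 applies (level before this adjustment is 2 < 9, so +1): 2 + 1 = 3.
§5 applies: 3 + 3 = 6.
§6 does not apply.
§7 applies: 6 − 2 = 4.
Final offense level: 4.
Criminal history: 7 prior points → Category 2 (5-11).
Level 4 falls in the 3-5 band.
Grid: Level 3-5 × Category 2 = 19-30 months.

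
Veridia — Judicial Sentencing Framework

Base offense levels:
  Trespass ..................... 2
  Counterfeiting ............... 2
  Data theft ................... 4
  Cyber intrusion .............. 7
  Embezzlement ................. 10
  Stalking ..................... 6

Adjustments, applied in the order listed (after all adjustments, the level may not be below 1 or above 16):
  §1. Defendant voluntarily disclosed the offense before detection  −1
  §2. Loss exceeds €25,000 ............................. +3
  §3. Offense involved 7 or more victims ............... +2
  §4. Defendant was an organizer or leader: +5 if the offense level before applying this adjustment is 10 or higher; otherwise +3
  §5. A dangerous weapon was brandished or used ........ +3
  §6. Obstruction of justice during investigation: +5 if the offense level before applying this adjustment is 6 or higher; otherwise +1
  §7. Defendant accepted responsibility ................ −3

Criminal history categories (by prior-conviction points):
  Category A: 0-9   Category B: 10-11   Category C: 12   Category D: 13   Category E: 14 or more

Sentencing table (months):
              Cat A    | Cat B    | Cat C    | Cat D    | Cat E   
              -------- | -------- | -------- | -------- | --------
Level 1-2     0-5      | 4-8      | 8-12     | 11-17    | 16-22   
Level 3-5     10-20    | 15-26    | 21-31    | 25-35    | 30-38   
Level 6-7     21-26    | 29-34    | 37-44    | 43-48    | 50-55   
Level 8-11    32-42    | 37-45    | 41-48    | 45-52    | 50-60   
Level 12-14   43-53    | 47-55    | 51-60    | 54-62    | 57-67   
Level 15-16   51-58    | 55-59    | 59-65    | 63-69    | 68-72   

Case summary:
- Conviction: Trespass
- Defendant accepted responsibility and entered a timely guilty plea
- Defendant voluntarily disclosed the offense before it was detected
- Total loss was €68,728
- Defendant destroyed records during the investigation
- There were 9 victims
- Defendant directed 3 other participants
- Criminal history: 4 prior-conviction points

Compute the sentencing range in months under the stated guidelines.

Base offense level for trespass: 2.
§1 applies: 2 − 1 = 1.
§2 applies: 1 + 3 = 4.
§3 applies: 4 + 2 = 6.
§4 applies (level before this adjustment is 6 < 10, so +3): 6 + 3 = 9.
§6 applies (level before this adjustment is 9 ≥ 6, so +5): 9 + 5 = 14.
§7 applies: 14 − 3 = 11.
Final offense level: 11.
Criminal history: 4 prior points → Category A (0-9).
Level 11 falls in the 8-11 band.
Grid: Level 8-11 × Category A = 32-42 months.

32-42 months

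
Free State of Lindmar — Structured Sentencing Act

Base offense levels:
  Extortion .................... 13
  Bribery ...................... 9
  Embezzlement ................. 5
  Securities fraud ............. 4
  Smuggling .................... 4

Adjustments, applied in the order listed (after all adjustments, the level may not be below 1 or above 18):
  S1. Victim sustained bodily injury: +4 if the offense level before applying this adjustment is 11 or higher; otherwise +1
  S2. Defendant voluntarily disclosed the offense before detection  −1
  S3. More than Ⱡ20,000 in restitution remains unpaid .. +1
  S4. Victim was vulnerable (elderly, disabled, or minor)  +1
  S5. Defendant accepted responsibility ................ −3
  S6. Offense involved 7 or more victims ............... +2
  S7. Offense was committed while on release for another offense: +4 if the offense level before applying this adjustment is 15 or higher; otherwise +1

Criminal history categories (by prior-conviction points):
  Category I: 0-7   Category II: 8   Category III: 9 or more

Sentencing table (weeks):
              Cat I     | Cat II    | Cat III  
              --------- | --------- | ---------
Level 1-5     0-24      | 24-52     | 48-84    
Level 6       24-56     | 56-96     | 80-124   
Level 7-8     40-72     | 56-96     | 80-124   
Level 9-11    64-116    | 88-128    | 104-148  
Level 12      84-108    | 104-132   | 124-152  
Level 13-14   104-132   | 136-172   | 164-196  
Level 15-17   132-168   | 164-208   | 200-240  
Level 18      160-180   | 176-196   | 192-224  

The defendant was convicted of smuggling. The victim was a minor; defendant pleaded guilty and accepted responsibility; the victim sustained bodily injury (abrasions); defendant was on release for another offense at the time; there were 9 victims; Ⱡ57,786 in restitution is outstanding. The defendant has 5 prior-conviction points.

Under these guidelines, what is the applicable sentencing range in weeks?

40-72 weeks

Base offense level for smuggling: 4.
S1 applies (level before this adjustment is 4 < 11, so +1): 4 + 1 = 5.
S2 does not apply.
S3 applies: 5 + 1 = 6.
S4 applies: 6 + 1 = 7.
S5 applies: 7 − 3 = 4.
S6 applies: 4 + 2 = 6.
S7 applies (level before this adjustment is 6 < 15, so +1): 6 + 1 = 7.
Final offense level: 7.
Criminal history: 5 prior points → Category I (0-7).
Level 7 falls in the 7-8 band.
Grid: Level 7-8 × Category I = 40-72 weeks.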